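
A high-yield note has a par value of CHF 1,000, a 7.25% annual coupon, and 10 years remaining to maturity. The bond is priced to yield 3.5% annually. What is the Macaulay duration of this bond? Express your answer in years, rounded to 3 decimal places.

7.802 years

Periodic yield y = 0.035. Discount each cash flow and weight by its year:
  t   CF        PV=CF/(1+0.035)^t    t·PV
  1        72.50        70.0483        70.0483
  2        72.50        67.6795       135.3591
  3        72.50        65.3908       196.1725
  4        72.50        63.1796       252.7182
  5        72.50        61.0431       305.2153
  6        72.50        58.9788       353.8728
  7        72.50        56.9843       398.8904
  8        72.50        55.0573       440.4587
  9        72.50        53.1955       478.7595
  10    1,072.50       760.3154     7,603.1543
  Σ                  1,311.8727    10,234.6491
Price P = Σ PV = 1,311.8727.
Macaulay duration = Σ(t·PV) / P = 10,234.6491 / 1,311.8727 = 7.80156 years.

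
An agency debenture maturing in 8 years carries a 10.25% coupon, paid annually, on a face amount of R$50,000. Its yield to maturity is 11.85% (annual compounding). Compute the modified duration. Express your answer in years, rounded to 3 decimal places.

Periodic yield y = 0.1185. First find Macaulay duration:
  t   CF        PV=CF/(1+0.1185)^t    t·PV
  1     5,125.00     4,582.0295     4,582.0295
  2     5,125.00     4,096.5843     8,193.1685
  3     5,125.00     3,662.5698    10,987.7093
  4     5,125.00     3,274.5371    13,098.1484
  5     5,125.00     2,927.6148    14,638.0738
  6     5,125.00     2,617.4473    15,704.6835
  7     5,125.00     2,340.1406    16,380.9842
  8    55,125.00    22,504.0506   180,032.4045
  Σ                 46,004.9738   263,617.2017
P = 46,004.9738; Macaulay duration = 263,617.2017 / 46,004.9738 = 5.73019 years.
Modified duration = D_Mac / (1 + y) = 5.73019 / 1.1185 = 5.12310 years.

5.123 years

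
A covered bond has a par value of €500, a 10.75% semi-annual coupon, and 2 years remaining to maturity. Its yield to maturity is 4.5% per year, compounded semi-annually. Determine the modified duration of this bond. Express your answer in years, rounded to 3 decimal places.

1.820 years

Periodic yield y = 0.0225. First find Macaulay duration:
  t   CF        PV=CF/(1+0.0225)^t    t·PV
  1       26.875        26.2836        26.2836
  2       26.875        25.7053        51.4105
  3       26.875        25.1396        75.4188
  4      526.875       482.0081     1,928.0324
  Σ                    559.1366     2,081.1453
P = 559.1366; Macaulay duration = 2,081.1453 / 559.1366 = 3.72207 half-year periods = 1.86103 years.
Modified duration = D_Mac / (1 + y) = 1.86103 / 1.0225 = 1.82008 years.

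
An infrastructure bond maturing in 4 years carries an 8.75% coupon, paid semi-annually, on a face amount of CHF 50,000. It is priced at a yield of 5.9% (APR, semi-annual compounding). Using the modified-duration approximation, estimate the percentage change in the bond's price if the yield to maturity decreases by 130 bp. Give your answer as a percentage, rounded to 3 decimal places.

Periodic yield y = 0.0295. Modified duration first:
  t   CF        PV=CF/(1+0.0295)^t    t·PV
  1     2,187.50     2,124.8179     2,124.8179
  2     2,187.50     2,063.9319     4,127.8638
  3     2,187.50     2,004.7906     6,014.3717
  4     2,187.50     1,947.3439     7,789.3757
  5     2,187.50     1,891.5434     9,457.7169
  6     2,187.50     1,837.3418    11,024.0508
  7     2,187.50     1,784.6933    12,492.8534
  8    52,187.50    41,357.6340   330,861.0717
  Σ                 55,012.0967   383,892.1219
P = 55,012.0967; D_Mac = 6.97832 half-year periods = 3.48916 yrs; D_mod = 3.48916/(1+0.0295) = 3.38918 yrs.
ΔP/P ≈ -D_mod · Δy = -3.38918 × (-0.013) = +0.044059 = +4.4059%.

+4.406%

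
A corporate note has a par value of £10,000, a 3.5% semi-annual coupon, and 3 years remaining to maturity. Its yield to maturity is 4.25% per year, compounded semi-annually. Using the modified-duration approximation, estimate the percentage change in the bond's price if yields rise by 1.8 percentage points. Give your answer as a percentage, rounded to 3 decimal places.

Periodic yield y = 0.02125. Modified duration first:
  t   CF        PV=CF/(1+0.02125)^t    t·PV
  1       175.00       171.3586       171.3586
  2       175.00       167.7930       335.5861
  3       175.00       164.3016       492.9049
  4       175.00       160.8829       643.5314
  5       175.00       157.5352       787.6762
  6    10,175.00     8,968.9582    53,813.7493
  Σ                  9,790.8296    56,244.8064
P = 9,790.8296; D_Mac = 5.74464 half-year periods = 2.87232 yrs; D_mod = 2.87232/(1+0.02125) = 2.81255 yrs.
ΔP/P ≈ -D_mod · Δy = -2.81255 × (+0.018) = -0.050626 = -5.0626%.

-5.063%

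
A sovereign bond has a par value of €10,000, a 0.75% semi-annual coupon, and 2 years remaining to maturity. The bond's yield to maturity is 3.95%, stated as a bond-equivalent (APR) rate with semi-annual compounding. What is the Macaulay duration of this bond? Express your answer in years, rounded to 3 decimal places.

1.988 years

Periodic yield y = 0.01975. Discount each cash flow and weight by its period:
  t   CF        PV=CF/(1+0.01975)^t    t·PV
  1        37.50        36.7737        36.7737
  2        37.50        36.0615        72.1230
  3        37.50        35.3631       106.0893
  4    10,037.50     9,282.1953    37,128.7812
  Σ                  9,390.3936    37,343.7672
Price P = Σ PV = 9,390.3936.
Macaulay duration = Σ(t·PV) / P = 37,343.7672 / 9,390.3936 = 3.97681 half-year periods.
In years: 3.97681 / 2 = 1.98840 years.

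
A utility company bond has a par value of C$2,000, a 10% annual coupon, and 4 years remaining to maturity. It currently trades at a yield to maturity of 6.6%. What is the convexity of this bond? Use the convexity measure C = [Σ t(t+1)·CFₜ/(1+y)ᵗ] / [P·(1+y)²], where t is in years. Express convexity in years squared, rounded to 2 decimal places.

With y = 0.066:
  t   CF        PV=CF/(1+0.066)^t    t·PV        t(t+1)·PV
  1       200.00       187.6173       187.6173         375.2345
  2       200.00       176.0012       352.0024       1,056.0071
  3       200.00       165.1043       495.3129       1,981.2516
  4     2,200.00     1,703.7029     6,814.8116      34,074.0580
  Σ                  2,232.4256     7,849.7441      37,486.5512
P = 2,232.4256.
Convexity = Σ t(t+1)·PV / [P·(1+y)²] = 37,486.5512 / (2,232.4256 × 1.136356) = 14.77693.

14.78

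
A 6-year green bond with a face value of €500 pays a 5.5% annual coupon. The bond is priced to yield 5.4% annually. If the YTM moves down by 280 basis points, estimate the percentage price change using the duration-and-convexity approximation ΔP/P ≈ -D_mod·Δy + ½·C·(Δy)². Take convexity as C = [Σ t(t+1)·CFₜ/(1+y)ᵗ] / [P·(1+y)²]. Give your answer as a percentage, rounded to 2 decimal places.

With y = 0.054:
  t   CF        PV=CF/(1+0.054)^t    t·PV        t(t+1)·PV
  1        27.50        26.0911        26.0911          52.1822
  2        27.50        24.7543        49.5087         148.5261
  3        27.50        23.4861        70.4583         281.8332
  4        27.50        22.2828        89.1313         445.6565
  5        27.50        21.1412       105.7060         634.2360
  6       527.50       384.7502     2,308.5009      16,159.5063
  Σ                    502.5057     2,649.3963      17,721.9403
P = 502.5057; D_Mac = 5.27237 yrs; D_mod = 5.00225 yrs; C = 31.74600.
Duration effect: -5.00225 × (-0.028) = +0.140063
Convexity effect: 0.5 × 31.74600 × (-0.028)² = +0.0124444
ΔP/P ≈ +0.140063 + 0.0124444 = +0.152507 = +15.2507%.

+15.25%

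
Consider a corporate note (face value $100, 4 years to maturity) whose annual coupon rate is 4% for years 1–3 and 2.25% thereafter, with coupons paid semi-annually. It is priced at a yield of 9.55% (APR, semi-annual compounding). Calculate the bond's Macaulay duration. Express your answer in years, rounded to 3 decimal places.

Periodic yield y = 0.04775. Discount each cash flow and weight by its period:
  t   CF        PV=CF/(1+0.04775)^t    t·PV
  1        2.000         1.9089         1.9089
  2        2.000         1.8219         3.6437
  3        2.000         1.7388         5.2165
  4        2.000         1.6596         6.6383
  5        2.000         1.5840         7.9198
  6        2.000         1.5118         9.0706
  7        1.125         0.8116         5.6813
  8      101.125        69.6301       557.0410
  Σ                     80.6666       597.1200
Price P = Σ PV = 80.6666.
Macaulay duration = Σ(t·PV) / P = 597.1200 / 80.6666 = 7.40232 half-year periods.
In years: 7.40232 / 2 = 3.70116 years.

3.701 years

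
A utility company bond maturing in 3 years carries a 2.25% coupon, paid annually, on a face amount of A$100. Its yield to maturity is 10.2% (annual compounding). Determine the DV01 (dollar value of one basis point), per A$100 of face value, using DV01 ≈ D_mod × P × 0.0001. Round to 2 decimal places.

A$0.02

Periodic yield y = 0.102.
  t   CF        PV=CF/(1+0.102)^t    t·PV
  1         2.25         2.0417         2.0417
  2         2.25         1.8528         3.7055
  3       102.25        76.4044       229.2133
  Σ                     80.2989       234.9605
P = 80.2989; D_Mac = 2.92607 yrs; D_mod = 2.65524 yrs.
DV01 ≈ 2.65524 × 80.2989 × 0.0001 = 0.021321.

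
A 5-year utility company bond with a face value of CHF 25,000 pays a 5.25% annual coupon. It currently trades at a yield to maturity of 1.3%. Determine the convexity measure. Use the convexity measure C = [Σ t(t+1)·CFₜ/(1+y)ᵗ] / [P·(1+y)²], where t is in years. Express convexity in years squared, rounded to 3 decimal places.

With y = 0.013:
  t   CF        PV=CF/(1+0.013)^t    t·PV        t(t+1)·PV
  1     1,312.50     1,295.6565     1,295.6565       2,591.3129
  2     1,312.50     1,279.0291     2,558.0582       7,674.1745
  3     1,312.50     1,262.6151     3,787.8453      15,151.3811
  4     1,312.50     1,246.4117     4,985.6470      24,928.2348
  5    26,312.50    24,666.9178   123,334.5889     740,007.5337
  Σ                 29,750.6302   135,961.7958     790,352.6370
P = 29,750.6302.
Convexity = Σ t(t+1)·PV / [P·(1+y)²] = 790,352.6370 / (29,750.6302 × 1.026169) = 25.88844.

25.888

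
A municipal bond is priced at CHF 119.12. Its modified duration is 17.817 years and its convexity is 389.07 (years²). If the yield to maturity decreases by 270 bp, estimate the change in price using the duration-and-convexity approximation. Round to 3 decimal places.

Duration effect: -D_mod·Δy = -17.817 × (-0.027) = +0.481059
Convexity effect: ½·C·(Δy)² = 0.5 × 389.07 × (-0.027)² = +0.141816015
ΔP/P ≈ +0.481059 + 0.141816015 = +0.622875015
ΔP ≈ 119.12 × (+0.622875015) = +74.1968717868.

+CHF 74.197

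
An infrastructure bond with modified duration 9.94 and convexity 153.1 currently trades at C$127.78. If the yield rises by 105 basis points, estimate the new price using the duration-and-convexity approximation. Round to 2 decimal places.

C$115.52

Duration effect: -D_mod·Δy = -9.94 × (+0.0105) = -0.104370
Convexity effect: ½·C·(Δy)² = 0.5 × 153.1 × (0.0105)² = +0.0084396375
ΔP/P ≈ -0.104370 + 0.0084396375 = -0.0959303625
New price ≈ 127.78 × (1 - 0.0959303625) = 115.52201827975.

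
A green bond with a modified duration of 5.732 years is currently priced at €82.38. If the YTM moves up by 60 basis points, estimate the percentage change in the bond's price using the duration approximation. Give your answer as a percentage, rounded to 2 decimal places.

-3.44%

Duration approximation: ΔP/P ≈ -D_mod · Δy = -5.732 × (+0.006) = -0.034392.
As a percentage: -3.4392%.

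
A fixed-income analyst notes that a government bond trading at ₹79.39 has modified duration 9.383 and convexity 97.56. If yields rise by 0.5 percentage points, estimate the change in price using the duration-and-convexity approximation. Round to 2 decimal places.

-₹3.63

Duration effect: -D_mod·Δy = -9.383 × (+0.005) = -0.046915
Convexity effect: ½·C·(Δy)² = 0.5 × 97.56 × (0.005)² = +0.0012195
ΔP/P ≈ -0.046915 + 0.0012195 = -0.0456955
ΔP ≈ 79.39 × (-0.0456955) = -3.627765745.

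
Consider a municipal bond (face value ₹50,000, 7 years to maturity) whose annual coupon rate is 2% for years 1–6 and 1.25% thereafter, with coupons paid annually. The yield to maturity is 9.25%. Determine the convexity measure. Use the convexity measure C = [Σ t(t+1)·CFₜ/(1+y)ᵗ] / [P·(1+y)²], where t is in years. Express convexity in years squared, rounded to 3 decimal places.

With y = 0.0925:
  t   CF        PV=CF/(1+0.0925)^t    t·PV        t(t+1)·PV
  1     1,000.00       915.3318       915.3318       1,830.6636
  2     1,000.00       837.8323     1,675.6646       5,026.9939
  3     1,000.00       766.8946     2,300.6837       9,202.7348
  4     1,000.00       701.9630     2,807.8520      14,039.2599
  5     1,000.00       642.5291     3,212.6453      19,275.8717
  6     1,000.00       588.1273     3,528.7637      24,701.3459
  7    50,625.00    27,253.0377   190,771.2638   1,526,170.1103
  Σ                 31,705.7157   205,212.2049   1,600,246.9800
P = 31,705.7157.
Convexity = Σ t(t+1)·PV / [P·(1+y)²] = 1,600,246.9800 / (31,705.7157 × 1.193556) = 42.28697.

42.287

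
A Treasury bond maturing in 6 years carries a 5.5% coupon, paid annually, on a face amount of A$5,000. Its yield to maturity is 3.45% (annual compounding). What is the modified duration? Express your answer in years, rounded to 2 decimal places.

Periodic yield y = 0.0345. First find Macaulay duration:
  t   CF        PV=CF/(1+0.0345)^t    t·PV
  1       275.00       265.8289       265.8289
  2       275.00       256.9637       513.9273
  3       275.00       248.3941       745.1822
  4       275.00       240.1103       960.4410
  5       275.00       232.1027     1,160.5136
  6     5,275.00     4,303.6753    25,822.0516
  Σ                  5,547.0749    29,467.9446
P = 5,547.0749; Macaulay duration = 29,467.9446 / 5,547.0749 = 5.31234 years.
Modified duration = D_Mac / (1 + y) = 5.31234 / 1.0345 = 5.13518 years.

5.14 years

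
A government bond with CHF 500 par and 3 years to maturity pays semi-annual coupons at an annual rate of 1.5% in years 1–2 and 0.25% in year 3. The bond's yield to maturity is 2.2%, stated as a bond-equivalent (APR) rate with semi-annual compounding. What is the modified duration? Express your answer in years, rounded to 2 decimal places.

Periodic yield y = 0.011. First find Macaulay duration:
  t   CF        PV=CF/(1+0.011)^t    t·PV
  1        3.750         3.7092         3.7092
  2        3.750         3.6688         7.3377
  3        3.750         3.6289        10.8868
  4        3.750         3.5894        14.3578
  5        0.625         0.5917         2.9587
  6      500.625       468.8194     2,812.9166
  Σ                    484.0076     2,852.1666
P = 484.0076; Macaulay duration = 2,852.1666 / 484.0076 = 5.89281 half-year periods = 2.94641 years.
Modified duration = D_Mac / (1 + y) = 2.94641 / 1.011 = 2.91435 years.

2.91 years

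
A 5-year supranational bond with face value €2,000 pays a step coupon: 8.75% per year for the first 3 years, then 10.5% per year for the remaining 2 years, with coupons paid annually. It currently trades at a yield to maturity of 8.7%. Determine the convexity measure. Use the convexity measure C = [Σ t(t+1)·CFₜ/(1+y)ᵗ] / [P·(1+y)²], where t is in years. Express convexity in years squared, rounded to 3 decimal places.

20.433

With y = 0.087:
  t   CF        PV=CF/(1+0.087)^t    t·PV        t(t+1)·PV
  1       175.00       160.9936       160.9936         321.9871
  2       175.00       148.1082       296.2163         888.6489
  3       175.00       136.2540       408.7621       1,635.0486
  4       210.00       150.4185       601.6738       3,008.3691
  5     2,210.00     1,456.2789     7,281.3944      43,688.3666
  Σ                  2,052.0531     8,749.0403      49,542.4203
P = 2,052.0531.
Convexity = Σ t(t+1)·PV / [P·(1+y)²] = 49,542.4203 / (2,052.0531 × 1.181569) = 20.43288.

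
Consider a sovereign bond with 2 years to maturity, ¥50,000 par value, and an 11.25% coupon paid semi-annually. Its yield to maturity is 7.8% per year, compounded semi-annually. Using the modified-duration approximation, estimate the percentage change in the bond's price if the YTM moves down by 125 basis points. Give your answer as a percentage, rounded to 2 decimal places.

Periodic yield y = 0.039. Modified duration first:
  t   CF        PV=CF/(1+0.039)^t    t·PV
  1     2,812.50     2,706.9297     2,706.9297
  2     2,812.50     2,605.3222     5,210.6444
  3     2,812.50     2,507.5286     7,522.5857
  4    52,812.50    45,318.3966   181,273.5865
  Σ                 53,138.1771   196,713.7463
P = 53,138.1771; D_Mac = 3.70193 half-year periods = 1.85096 yrs; D_mod = 1.85096/(1+0.039) = 1.78149 yrs.
ΔP/P ≈ -D_mod · Δy = -1.78149 × (-0.0125) = +0.022269 = +2.2269%.

+2.23%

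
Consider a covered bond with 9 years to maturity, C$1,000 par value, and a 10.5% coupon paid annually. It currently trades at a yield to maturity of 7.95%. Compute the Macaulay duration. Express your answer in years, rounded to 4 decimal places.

Periodic yield y = 0.0795. Discount each cash flow and weight by its year:
  t   CF        PV=CF/(1+0.0795)^t    t·PV
  1       105.00        97.2673        97.2673
  2       105.00        90.1040       180.2080
  3       105.00        83.4683       250.4048
  4       105.00        77.3212       309.2849
  5       105.00        71.6269       358.1344
  6       105.00        66.3519       398.1115
  7       105.00        61.4654       430.2579
  8       105.00        56.9388       455.5102
  9     1,105.00       555.0837     4,995.7531
  Σ                  1,159.6274     7,474.9319
Price P = Σ PV = 1,159.6274.
Macaulay duration = Σ(t·PV) / P = 7,474.9319 / 1,159.6274 = 6.44598 years.

6.4460 years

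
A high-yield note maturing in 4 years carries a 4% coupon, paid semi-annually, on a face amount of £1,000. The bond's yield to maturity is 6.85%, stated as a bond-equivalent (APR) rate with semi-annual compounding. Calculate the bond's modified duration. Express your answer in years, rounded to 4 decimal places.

3.5957 years

Periodic yield y = 0.03425. First find Macaulay duration:
  t   CF        PV=CF/(1+0.03425)^t    t·PV
  1        20.00        19.3377        19.3377
  2        20.00        18.6973        37.3946
  3        20.00        18.0781        54.2344
  4        20.00        17.4795        69.9178
  5        20.00        16.9006        84.5030
  6        20.00        16.3409        98.0456
  7        20.00        15.7998       110.5985
  8     1,020.00       779.1049     6,232.8392
  Σ                    901.7388     6,706.8708
P = 901.7388; Macaulay duration = 6,706.8708 / 901.7388 = 7.43771 half-year periods = 3.71885 years.
Modified duration = D_Mac / (1 + y) = 3.71885 / 1.03425 = 3.59570 years.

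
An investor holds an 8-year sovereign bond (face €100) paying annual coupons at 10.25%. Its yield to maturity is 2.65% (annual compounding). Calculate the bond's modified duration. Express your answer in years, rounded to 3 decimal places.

6.115 years

Periodic yield y = 0.0265. First find Macaulay duration:
  t   CF        PV=CF/(1+0.0265)^t    t·PV
  1        10.25         9.9854         9.9854
  2        10.25         9.7276        19.4552
  3        10.25         9.4765        28.4294
  4        10.25         9.2318        36.9273
  5        10.25         8.9935        44.9675
  6        10.25         8.7613        52.5680
  7        10.25         8.5352        59.7461
  8       110.25        89.4349       715.4791
  Σ                    154.1462       967.5581
P = 154.1462; Macaulay duration = 967.5581 / 154.1462 = 6.27689 years.
Modified duration = D_Mac / (1 + y) = 6.27689 / 1.0265 = 6.11484 years.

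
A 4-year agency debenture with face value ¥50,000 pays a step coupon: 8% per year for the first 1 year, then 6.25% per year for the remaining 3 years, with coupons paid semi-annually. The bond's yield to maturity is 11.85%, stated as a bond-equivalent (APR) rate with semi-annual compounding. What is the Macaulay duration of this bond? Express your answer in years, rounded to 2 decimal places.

3.50 years

Periodic yield y = 0.05925. Discount each cash flow and weight by its period:
  t   CF        PV=CF/(1+0.05925)^t    t·PV
  1     2,000.00     1,888.1284     1,888.1284
  2     2,000.00     1,782.5144     3,565.0288
  3     1,562.50     1,314.6938     3,944.0813
  4     1,562.50     1,241.1553     4,964.6213
  5     1,562.50     1,171.7303     5,858.6515
  6     1,562.50     1,106.1886     6,637.1318
  7     1,562.50     1,044.3131     7,310.1916
  8    51,562.50    32,534.6534   260,277.2272
  Σ                 42,083.3773   294,445.0620
Price P = Σ PV = 42,083.3773.
Macaulay duration = Σ(t·PV) / P = 294,445.0620 / 42,083.3773 = 6.99671 half-year periods.
In years: 6.99671 / 2 = 3.49835 years.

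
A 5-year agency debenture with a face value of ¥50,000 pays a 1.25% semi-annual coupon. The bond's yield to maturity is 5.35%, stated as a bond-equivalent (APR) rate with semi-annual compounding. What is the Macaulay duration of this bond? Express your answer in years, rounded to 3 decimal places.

Periodic yield y = 0.02675. Discount each cash flow and weight by its period:
  t   CF        PV=CF/(1+0.02675)^t    t·PV
  1       312.50       304.3584       304.3584
  2       312.50       296.4289       592.8579
  3       312.50       288.7061       866.1182
  4       312.50       281.1844     1,124.7375
  5       312.50       273.8587     1,369.2933
  6       312.50       266.7238     1,600.3427
  7       312.50       259.7748     1,818.4237
  8       312.50       253.0069     2,024.0550
  9       312.50       246.4153     2,217.7374
  10   50,312.50    38,639.2584   386,392.5840
  Σ                 41,109.7156   398,310.5081
Price P = Σ PV = 41,109.7156.
Macaulay duration = Σ(t·PV) / P = 398,310.5081 / 41,109.7156 = 9.68896 half-year periods.
In years: 9.68896 / 2 = 4.84448 years.

4.844 years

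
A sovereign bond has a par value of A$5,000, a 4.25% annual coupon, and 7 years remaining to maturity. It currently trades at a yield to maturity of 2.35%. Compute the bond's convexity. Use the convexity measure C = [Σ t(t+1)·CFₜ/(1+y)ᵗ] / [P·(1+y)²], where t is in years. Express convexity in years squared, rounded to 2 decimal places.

45.87

With y = 0.0235:
  t   CF        PV=CF/(1+0.0235)^t    t·PV        t(t+1)·PV
  1       212.50       207.6209       207.6209         415.2418
  2       212.50       202.8538       405.7077       1,217.1231
  3       212.50       198.1962       594.5887       2,378.3548
  4       212.50       193.6456       774.5822       3,872.9112
  5       212.50       189.1994       945.9969       5,675.9813
  6       212.50       184.8553     1,109.1317       7,763.9216
  7     5,212.50     4,430.2796    31,011.9574     248,095.6594
  Σ                  5,606.6508    35,049.5855     269,419.1931
P = 5,606.6508.
Convexity = Σ t(t+1)·PV / [P·(1+y)²] = 269,419.1931 / (5,606.6508 × 1.047552) = 45.87217.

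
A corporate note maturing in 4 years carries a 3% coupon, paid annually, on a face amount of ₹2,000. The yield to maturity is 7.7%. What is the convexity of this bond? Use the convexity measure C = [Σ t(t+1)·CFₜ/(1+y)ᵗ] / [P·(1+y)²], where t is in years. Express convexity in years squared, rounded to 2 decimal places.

With y = 0.077:
  t   CF        PV=CF/(1+0.077)^t    t·PV        t(t+1)·PV
  1        60.00        55.7103        55.7103         111.4206
  2        60.00        51.7273       103.4546         310.3638
  3        60.00        48.0291       144.0872         576.3488
  4     2,060.00     1,531.1030     6,124.4120      30,622.0600
  Σ                  1,686.5697     6,427.6641      31,620.1932
P = 1,686.5697.
Convexity = Σ t(t+1)·PV / [P·(1+y)²] = 31,620.1932 / (1,686.5697 × 1.159929) = 16.16326.

16.16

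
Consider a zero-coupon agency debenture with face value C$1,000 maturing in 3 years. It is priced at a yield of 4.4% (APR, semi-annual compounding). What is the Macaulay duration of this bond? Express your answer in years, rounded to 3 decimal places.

3.000 years

A zero-coupon bond has a single cash flow at maturity, so its Macaulay duration equals its maturity: 3 years.
(Equivalently: 6 semi-annual periods ÷ 2 = 3 years.)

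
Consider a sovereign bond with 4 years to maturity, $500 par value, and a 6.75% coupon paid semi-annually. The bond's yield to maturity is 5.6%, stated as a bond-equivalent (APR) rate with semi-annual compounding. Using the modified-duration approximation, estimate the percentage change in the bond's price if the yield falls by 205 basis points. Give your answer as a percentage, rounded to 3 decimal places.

+7.142%

Periodic yield y = 0.028. Modified duration first:
  t   CF        PV=CF/(1+0.028)^t    t·PV
  1       16.875        16.4154        16.4154
  2       16.875        15.9683        31.9365
  3       16.875        15.5333        46.6000
  4       16.875        15.1102        60.4410
  5       16.875        14.6987        73.4934
  6       16.875        14.2983        85.7899
  7       16.875        13.9089        97.3621
  8      516.875       414.4199     3,315.3593
  Σ                    520.3530     3,727.3975
P = 520.3530; D_Mac = 7.16321 half-year periods = 3.58160 yrs; D_mod = 3.58160/(1+0.028) = 3.48405 yrs.
ΔP/P ≈ -D_mod · Δy = -3.48405 × (-0.0205) = +0.071423 = +7.1423%.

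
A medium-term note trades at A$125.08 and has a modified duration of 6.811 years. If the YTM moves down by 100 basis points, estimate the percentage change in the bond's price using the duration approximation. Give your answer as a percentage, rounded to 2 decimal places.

Duration approximation: ΔP/P ≈ -D_mod · Δy = -6.811 × (-0.01) = +0.068110.
As a percentage: +6.8110%.

+6.81%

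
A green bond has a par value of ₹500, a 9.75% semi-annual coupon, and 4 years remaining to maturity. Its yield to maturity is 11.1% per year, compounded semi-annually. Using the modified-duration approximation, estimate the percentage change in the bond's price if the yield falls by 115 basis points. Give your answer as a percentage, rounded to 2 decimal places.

Periodic yield y = 0.0555. Modified duration first:
  t   CF        PV=CF/(1+0.0555)^t    t·PV
  1       24.375        23.0933        23.0933
  2       24.375        21.8790        43.7581
  3       24.375        20.7286        62.1858
  4       24.375        19.6387        78.5546
  5       24.375        18.6060        93.0301
  6       24.375        17.6277       105.7661
  7       24.375        16.7008       116.9055
  8      524.375       340.3894     2,723.1155
  Σ                    478.6635     3,246.4090
P = 478.6635; D_Mac = 6.78224 half-year periods = 3.39112 yrs; D_mod = 3.39112/(1+0.0555) = 3.21281 yrs.
ΔP/P ≈ -D_mod · Δy = -3.21281 × (-0.0115) = +0.036947 = +3.6947%.

+3.69%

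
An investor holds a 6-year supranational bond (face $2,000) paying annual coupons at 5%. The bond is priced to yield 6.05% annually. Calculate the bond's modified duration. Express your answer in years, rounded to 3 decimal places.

Periodic yield y = 0.0605. First find Macaulay duration:
  t   CF        PV=CF/(1+0.0605)^t    t·PV
  1       100.00        94.2951        94.2951
  2       100.00        88.9157       177.8315
  3       100.00        83.8432       251.5297
  4       100.00        79.0601       316.2404
  5       100.00        74.5498       372.7491
  6     2,100.00     1,476.2342     8,857.4051
  Σ                  1,896.8982    10,070.0509
P = 1,896.8982; Macaulay duration = 10,070.0509 / 1,896.8982 = 5.30869 years.
Modified duration = D_Mac / (1 + y) = 5.30869 / 1.0605 = 5.00584 years.

5.006 years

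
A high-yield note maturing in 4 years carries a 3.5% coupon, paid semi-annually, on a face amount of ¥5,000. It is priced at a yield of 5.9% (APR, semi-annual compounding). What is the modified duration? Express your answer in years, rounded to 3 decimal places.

Periodic yield y = 0.0295. First find Macaulay duration:
  t   CF        PV=CF/(1+0.0295)^t    t·PV
  1        87.50        84.9927        84.9927
  2        87.50        82.5573       165.1146
  3        87.50        80.1916       240.5749
  4        87.50        77.8938       311.5750
  5        87.50        75.6617       378.3087
  6        87.50        73.4937       440.9620
  7        87.50        71.3877       499.7141
  8     5,087.50     4,031.7502    32,254.0015
  Σ                  4,577.9287    34,375.2435
P = 4,577.9287; Macaulay duration = 34,375.2435 / 4,577.9287 = 7.50891 half-year periods = 3.75445 years.
Modified duration = D_Mac / (1 + y) = 3.75445 / 1.0295 = 3.64687 years.

3.647 years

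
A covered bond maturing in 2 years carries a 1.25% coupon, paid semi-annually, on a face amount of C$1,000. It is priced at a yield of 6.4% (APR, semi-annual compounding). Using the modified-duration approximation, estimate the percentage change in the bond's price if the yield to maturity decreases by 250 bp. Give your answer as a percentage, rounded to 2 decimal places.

Periodic yield y = 0.032. Modified duration first:
  t   CF        PV=CF/(1+0.032)^t    t·PV
  1         6.25         6.0562         6.0562
  2         6.25         5.8684        11.7368
  3         6.25         5.6864        17.0593
  4     1,006.25       887.1297     3,548.5187
  Σ                    904.7407     3,583.3710
P = 904.7407; D_Mac = 3.96066 half-year periods = 1.98033 yrs; D_mod = 1.98033/(1+0.032) = 1.91892 yrs.
ΔP/P ≈ -D_mod · Δy = -1.91892 × (-0.025) = +0.047973 = +4.7973%.

+4.80%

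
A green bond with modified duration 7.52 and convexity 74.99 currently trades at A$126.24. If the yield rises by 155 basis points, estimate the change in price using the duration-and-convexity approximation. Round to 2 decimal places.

Duration effect: -D_mod·Δy = -7.52 × (+0.0155) = -0.116560
Convexity effect: ½·C·(Δy)² = 0.5 × 74.99 × (0.0155)² = +0.00900817375
ΔP/P ≈ -0.116560 + 0.00900817375 = -0.10755182625
ΔP ≈ 126.24 × (-0.10755182625) = -13.5773425458.

-A$13.58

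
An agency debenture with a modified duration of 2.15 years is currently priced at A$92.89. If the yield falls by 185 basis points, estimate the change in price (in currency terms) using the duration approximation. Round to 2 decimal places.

+A$3.69

Duration approximation: ΔP/P ≈ -D_mod · Δy = -2.15 × (-0.0185) = +0.039775.
ΔP ≈ 92.89 × (+0.039775) = +3.69469975.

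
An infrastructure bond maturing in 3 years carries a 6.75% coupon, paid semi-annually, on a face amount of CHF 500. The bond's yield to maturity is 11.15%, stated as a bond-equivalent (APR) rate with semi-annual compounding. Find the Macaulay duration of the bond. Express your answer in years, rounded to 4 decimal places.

Periodic yield y = 0.05575. Discount each cash flow and weight by its period:
  t   CF        PV=CF/(1+0.05575)^t    t·PV
  1       16.875        15.9839        15.9839
  2       16.875        15.1399        30.2797
  3       16.875        14.3404        43.0211
  4       16.875        13.5831        54.3325
  5       16.875        12.8658        64.3292
  6      516.875       373.2665     2,239.5989
  Σ                    445.1796     2,447.5453
Price P = Σ PV = 445.1796.
Macaulay duration = Σ(t·PV) / P = 2,447.5453 / 445.1796 = 5.49788 half-year periods.
In years: 5.49788 / 2 = 2.74894 years.

2.7489 years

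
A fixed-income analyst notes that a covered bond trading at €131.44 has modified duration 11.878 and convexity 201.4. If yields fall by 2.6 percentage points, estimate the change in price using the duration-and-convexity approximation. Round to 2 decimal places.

+€49.54

Duration effect: -D_mod·Δy = -11.878 × (-0.026) = +0.308828
Convexity effect: ½·C·(Δy)² = 0.5 × 201.4 × (-0.026)² = +0.0680732
ΔP/P ≈ +0.308828 + 0.0680732 = +0.3769012
ΔP ≈ 131.44 × (+0.3769012) = +49.539893728.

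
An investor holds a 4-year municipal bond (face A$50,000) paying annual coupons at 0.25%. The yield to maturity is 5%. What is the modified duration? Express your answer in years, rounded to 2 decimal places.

3.79 years

Periodic yield y = 0.05. First find Macaulay duration:
  t   CF        PV=CF/(1+0.05)^t    t·PV
  1       125.00       119.0476       119.0476
  2       125.00       113.3787       226.7574
  3       125.00       107.9797       323.9391
  4    50,125.00    41,237.9615   164,951.8462
  Σ                 41,578.3676   165,621.5903
P = 41,578.3676; Macaulay duration = 165,621.5903 / 41,578.3676 = 3.98336 years.
Modified duration = D_Mac / (1 + y) = 3.98336 / 1.05 = 3.79368 years.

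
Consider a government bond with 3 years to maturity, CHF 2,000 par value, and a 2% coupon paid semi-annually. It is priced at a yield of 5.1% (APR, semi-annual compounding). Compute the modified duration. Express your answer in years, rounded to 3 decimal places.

Periodic yield y = 0.0255. First find Macaulay duration:
  t   CF        PV=CF/(1+0.0255)^t    t·PV
  1        20.00        19.5027        19.5027
  2        20.00        19.0177        38.0355
  3        20.00        18.5448        55.6345
  4        20.00        18.0837        72.3348
  5        20.00        17.6340        88.1702
  6     2,020.00     1,736.7503    10,420.5018
  Σ                  1,829.5333    10,694.1794
P = 1,829.5333; Macaulay duration = 10,694.1794 / 1,829.5333 = 5.84530 half-year periods = 2.92265 years.
Modified duration = D_Mac / (1 + y) = 2.92265 / 1.0255 = 2.84998 years.

2.850 years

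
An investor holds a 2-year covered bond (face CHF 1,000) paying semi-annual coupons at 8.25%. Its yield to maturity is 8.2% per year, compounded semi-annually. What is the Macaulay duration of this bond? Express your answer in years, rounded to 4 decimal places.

Periodic yield y = 0.041. Discount each cash flow and weight by its period:
  t   CF        PV=CF/(1+0.041)^t    t·PV
  1        41.25        39.6254        39.6254
  2        41.25        38.0647        76.1294
  3        41.25        36.5655       109.6966
  4     1,041.25       886.6498     3,546.5990
  Σ                  1,000.9053     3,772.0503
Price P = Σ PV = 1,000.9053.
Macaulay duration = Σ(t·PV) / P = 3,772.0503 / 1,000.9053 = 3.76864 half-year periods.
In years: 3.76864 / 2 = 1.88432 years.

1.8843 years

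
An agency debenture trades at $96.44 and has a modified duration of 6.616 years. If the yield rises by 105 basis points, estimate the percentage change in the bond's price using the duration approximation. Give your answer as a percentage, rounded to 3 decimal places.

-6.947%

Duration approximation: ΔP/P ≈ -D_mod · Δy = -6.616 × (+0.0105) = -0.069468.
As a percentage: -6.9468%.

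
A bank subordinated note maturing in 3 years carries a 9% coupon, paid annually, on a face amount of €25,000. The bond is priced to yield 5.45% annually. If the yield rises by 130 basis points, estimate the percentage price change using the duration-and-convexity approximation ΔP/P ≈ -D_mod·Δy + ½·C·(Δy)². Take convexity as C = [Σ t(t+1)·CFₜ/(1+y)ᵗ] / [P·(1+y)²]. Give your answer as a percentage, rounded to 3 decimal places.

-3.333%

With y = 0.0545:
  t   CF        PV=CF/(1+0.0545)^t    t·PV        t(t+1)·PV
  1     2,250.00     2,133.7127     2,133.7127       4,267.4253
  2     2,250.00     2,023.4354     4,046.8709      12,140.6126
  3    27,250.00    23,239.4986    69,718.4959     278,873.9836
  Σ                 27,396.6467    75,899.0794     295,282.0215
P = 27,396.6467; D_Mac = 2.77038 yrs; D_mod = 2.62720 yrs; C = 9.69274.
Duration effect: -2.62720 × (+0.013) = -0.034154
Convexity effect: 0.5 × 9.69274 × (0.013)² = +0.0008190
ΔP/P ≈ -0.034154 + 0.0008190 = -0.033335 = -3.3335%.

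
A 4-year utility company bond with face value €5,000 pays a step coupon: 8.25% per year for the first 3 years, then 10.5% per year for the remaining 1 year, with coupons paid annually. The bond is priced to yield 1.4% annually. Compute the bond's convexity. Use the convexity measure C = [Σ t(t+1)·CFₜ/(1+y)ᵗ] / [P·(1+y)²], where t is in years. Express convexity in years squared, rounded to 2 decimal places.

17.02

With y = 0.014:
  t   CF        PV=CF/(1+0.014)^t    t·PV        t(t+1)·PV
  1       412.50       406.8047       406.8047         813.6095
  2       412.50       401.1881       802.3762       2,407.1286
  3       412.50       395.6490     1,186.9470       4,747.7882
  4     5,525.00     5,226.1331    20,904.5322     104,522.6611
  Σ                  6,429.7749    23,300.6602     112,491.1873
P = 6,429.7749.
Convexity = Σ t(t+1)·PV / [P·(1+y)²] = 112,491.1873 / (6,429.7749 × 1.028196) = 17.01558.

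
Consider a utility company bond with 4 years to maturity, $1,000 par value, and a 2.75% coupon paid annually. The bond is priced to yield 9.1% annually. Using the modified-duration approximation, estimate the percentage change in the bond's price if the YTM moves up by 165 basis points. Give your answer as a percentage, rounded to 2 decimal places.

Periodic yield y = 0.091. Modified duration first:
  t   CF        PV=CF/(1+0.091)^t    t·PV
  1        27.50        25.2062        25.2062
  2        27.50        23.1038        46.2076
  3        27.50        21.1767        63.5301
  4     1,027.50       725.2418     2,900.9672
  Σ                    794.7285     3,035.9111
P = 794.7285; D_Mac = 3.82006 yrs; D_mod = 3.82006/(1+0.091) = 3.50143 yrs.
ΔP/P ≈ -D_mod · Δy = -3.50143 × (+0.0165) = -0.057774 = -5.7774%.

-5.78%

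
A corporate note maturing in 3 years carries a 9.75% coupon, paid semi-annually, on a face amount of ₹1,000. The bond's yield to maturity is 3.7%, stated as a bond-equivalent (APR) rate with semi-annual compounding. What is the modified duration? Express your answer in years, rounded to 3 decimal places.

2.652 years

Periodic yield y = 0.0185. First find Macaulay duration:
  t   CF        PV=CF/(1+0.0185)^t    t·PV
  1        48.75        47.8645        47.8645
  2        48.75        46.9951        93.9902
  3        48.75        46.1415       138.4244
  4        48.75        45.3034       181.2135
  5        48.75        44.4805       222.4024
  6     1,048.75       939.5194     5,637.1167
  Σ                  1,170.3044     6,321.0117
P = 1,170.3044; Macaulay duration = 6,321.0117 / 1,170.3044 = 5.40117 half-year periods = 2.70058 years.
Modified duration = D_Mac / (1 + y) = 2.70058 / 1.0185 = 2.65153 years.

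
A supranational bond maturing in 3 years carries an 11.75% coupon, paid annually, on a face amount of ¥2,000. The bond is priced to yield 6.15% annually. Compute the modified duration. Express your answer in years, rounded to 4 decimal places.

2.5592 years

Periodic yield y = 0.0615. First find Macaulay duration:
  t   CF        PV=CF/(1+0.0615)^t    t·PV
  1       235.00       221.3848       221.3848
  2       235.00       208.5585       417.1170
  3     2,235.00     1,868.6051     5,605.8153
  Σ                  2,298.5484     6,244.3171
P = 2,298.5484; Macaulay duration = 6,244.3171 / 2,298.5484 = 2.71664 years.
Modified duration = D_Mac / (1 + y) = 2.71664 / 1.0615 = 2.55924 years.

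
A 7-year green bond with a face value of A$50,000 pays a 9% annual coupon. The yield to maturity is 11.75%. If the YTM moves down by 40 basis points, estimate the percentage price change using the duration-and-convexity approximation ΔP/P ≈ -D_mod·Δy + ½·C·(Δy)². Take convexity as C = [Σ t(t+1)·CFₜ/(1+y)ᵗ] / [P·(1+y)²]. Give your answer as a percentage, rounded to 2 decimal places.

+1.95%

With y = 0.1175:
  t   CF        PV=CF/(1+0.1175)^t    t·PV        t(t+1)·PV
  1     4,500.00     4,026.8456     4,026.8456       8,053.6913
  2     4,500.00     3,603.4413     7,206.8826      21,620.6477
  3     4,500.00     3,224.5560     9,673.6679      38,694.6715
  4     4,500.00     2,885.5087    11,542.0348      57,710.1738
  5     4,500.00     2,582.1107    12,910.5534      77,463.3205
  6     4,500.00     2,310.6136    13,863.6815      97,045.7707
  7    54,500.00    25,041.6983   175,291.8884   1,402,335.1072
  Σ                 43,674.7742   234,515.5542   1,702,923.3828
P = 43,674.7742; D_Mac = 5.36959 yrs; D_mod = 4.80500 yrs; C = 31.22262.
Duration effect: -4.80500 × (-0.004) = +0.019220
Convexity effect: 0.5 × 31.22262 × (-0.004)² = +0.0002498
ΔP/P ≈ +0.019220 + 0.0002498 = +0.019470 = +1.9470%.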